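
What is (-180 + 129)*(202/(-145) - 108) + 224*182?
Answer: 6720322/145 ≈ 46347.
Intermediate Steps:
(-180 + 129)*(202/(-145) - 108) + 224*182 = -51*(202*(-1/145) - 108) + 40768 = -51*(-202/145 - 108) + 40768 = -51*(-15862/145) + 40768 = 808962/145 + 40768 = 6720322/145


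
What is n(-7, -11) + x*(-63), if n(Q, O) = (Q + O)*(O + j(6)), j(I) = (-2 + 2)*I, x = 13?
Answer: -621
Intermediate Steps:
j(I) = 0 (j(I) = 0*I = 0)
n(Q, O) = O*(O + Q) (n(Q, O) = (Q + O)*(O + 0) = (O + Q)*O = O*(O + Q))
n(-7, -11) + x*(-63) = -11*(-11 - 7) + 13*(-63) = -11*(-18) - 819 = 198 - 819 = -621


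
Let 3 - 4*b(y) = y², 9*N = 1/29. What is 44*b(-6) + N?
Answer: -94742/261 ≈ -363.00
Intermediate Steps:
N = 1/261 (N = (⅑)/29 = (⅑)*(1/29) = 1/261 ≈ 0.0038314)
b(y) = ¾ - y²/4
44*b(-6) + N = 44*(¾ - ¼*(-6)²) + 1/261 = 44*(¾ - ¼*36) + 1/261 = 44*(¾ - 9) + 1/261 = 44*(-33/4) + 1/261 = -363 + 1/261 = -94742/261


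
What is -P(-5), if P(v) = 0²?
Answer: 0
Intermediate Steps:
P(v) = 0
-P(-5) = -1*0 = 0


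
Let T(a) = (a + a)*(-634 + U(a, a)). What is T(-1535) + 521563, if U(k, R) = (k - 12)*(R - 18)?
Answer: -7373179427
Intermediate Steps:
U(k, R) = (-18 + R)*(-12 + k) (U(k, R) = (-12 + k)*(-18 + R) = (-18 + R)*(-12 + k))
T(a) = 2*a*(-418 + a² - 30*a) (T(a) = (a + a)*(-634 + (216 - 18*a - 12*a + a*a)) = (2*a)*(-634 + (216 - 18*a - 12*a + a²)) = (2*a)*(-634 + (216 + a² - 30*a)) = (2*a)*(-418 + a² - 30*a) = 2*a*(-418 + a² - 30*a))
T(-1535) + 521563 = 2*(-1535)*(-418 + (-1535)² - 30*(-1535)) + 521563 = 2*(-1535)*(-418 + 2356225 + 46050) + 521563 = 2*(-1535)*2401857 + 521563 = -7373700990 + 521563 = -7373179427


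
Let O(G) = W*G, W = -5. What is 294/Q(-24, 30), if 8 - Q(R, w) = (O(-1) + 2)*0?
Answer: 147/4 ≈ 36.750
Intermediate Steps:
O(G) = -5*G
Q(R, w) = 8 (Q(R, w) = 8 - (-5*(-1) + 2)*0 = 8 - (5 + 2)*0 = 8 - 7*0 = 8 - 1*0 = 8 + 0 = 8)
294/Q(-24, 30) = 294/8 = 294*(⅛) = 147/4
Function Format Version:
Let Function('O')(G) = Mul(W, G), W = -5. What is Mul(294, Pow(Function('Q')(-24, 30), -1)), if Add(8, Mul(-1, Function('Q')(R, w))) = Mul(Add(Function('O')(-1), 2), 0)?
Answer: Rational(147, 4) ≈ 36.750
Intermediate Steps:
Function('O')(G) = Mul(-5, G)
Function('Q')(R, w) = 8 (Function('Q')(R, w) = Add(8, Mul(-1, Mul(Add(Mul(-5, -1), 2), 0))) = Add(8, Mul(-1, Mul(Add(5, 2), 0))) = Add(8, Mul(-1, Mul(7, 0))) = Add(8, Mul(-1, 0)) = Add(8, 0) = 8)
Mul(294, Pow(Function('Q')(-24, 30), -1)) = Mul(294, Pow(8, -1)) = Mul(294, Rational(1, 8)) = Rational(147, 4)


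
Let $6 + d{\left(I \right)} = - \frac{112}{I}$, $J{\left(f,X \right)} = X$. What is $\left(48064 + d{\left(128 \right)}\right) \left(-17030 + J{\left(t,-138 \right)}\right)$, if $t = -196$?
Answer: $-825044722$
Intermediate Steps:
$d{\left(I \right)} = -6 - \frac{112}{I}$
$\left(48064 + d{\left(128 \right)}\right) \left(-17030 + J{\left(t,-138 \right)}\right) = \left(48064 - \left(6 + \frac{112}{128}\right)\right) \left(-17030 - 138\right) = \left(48064 - \frac{55}{8}\right) \left(-17168\right) = \frac{384457}{8} \left(-17168\right) = -825044722$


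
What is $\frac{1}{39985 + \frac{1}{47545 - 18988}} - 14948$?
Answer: $- \frac{17068398375851}{1141851646} \approx -14948.0$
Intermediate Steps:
$\frac{1}{39985 + \frac{1}{47545 - 18988}} - 14948 = \frac{1}{39985 + \frac{1}{28557}} - 14948 = \frac{1}{\frac{1141851646}{28557}} - 14948 = \frac{28557}{1141851646} - 14948 = - \frac{17068398375851}{1141851646}$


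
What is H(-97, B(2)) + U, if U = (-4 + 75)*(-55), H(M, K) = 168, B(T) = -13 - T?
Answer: -3737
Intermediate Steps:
U = -3905 (U = 71*(-55) = -3905)
H(-97, B(2)) + U = 168 - 3905 = -3737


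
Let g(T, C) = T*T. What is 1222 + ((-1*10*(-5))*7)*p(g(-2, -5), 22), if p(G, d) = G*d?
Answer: 32022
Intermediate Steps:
g(T, C) = T**2
1222 + ((-1*10*(-5))*7)*p(g(-2, -5), 22) = 1222 + ((-1*10*(-5))*7)*((-2)**2*22) = 1222 + (-10*(-5)*7)*(4*22) = 1222 + (50*7)*88 = 1222 + 350*88 = 1222 + 30800 = 32022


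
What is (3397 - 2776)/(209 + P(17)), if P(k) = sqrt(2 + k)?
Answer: 2277/766 - 207*sqrt(19)/14554 ≈ 2.9106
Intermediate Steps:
(3397 - 2776)/(209 + P(17)) = (3397 - 2776)/(209 + sqrt(2 + 17)) = 621/(209 + sqrt(19))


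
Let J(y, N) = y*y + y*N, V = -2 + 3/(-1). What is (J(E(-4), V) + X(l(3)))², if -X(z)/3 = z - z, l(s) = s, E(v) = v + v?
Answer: 10816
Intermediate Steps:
E(v) = 2*v
V = -5 (V = -2 + 3*(-1) = -2 - 3 = -5)
X(z) = 0 (X(z) = -3*(z - z) = -3*0 = 0)
J(y, N) = y² + N*y
(J(E(-4), V) + X(l(3)))² = ((2*(-4))*(-5 + 2*(-4)) + 0)² = (-8*(-5 - 8) + 0)² = (-8*(-13) + 0)² = (104 + 0)² = 104² = 10816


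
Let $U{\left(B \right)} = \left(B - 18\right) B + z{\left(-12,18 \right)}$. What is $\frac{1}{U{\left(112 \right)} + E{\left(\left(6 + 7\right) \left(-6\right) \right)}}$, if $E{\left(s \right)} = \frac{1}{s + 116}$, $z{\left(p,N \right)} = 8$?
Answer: $\frac{38}{400369} \approx 9.4912 \cdot 10^{-5}$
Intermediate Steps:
$U{\left(B \right)} = 8 + B \left(-18 + B\right)$ ($U{\left(B \right)} = \left(B - 18\right) B + 8 = \left(-18 + B\right) B + 8 = B \left(-18 + B\right) + 8 = 8 + B \left(-18 + B\right)$)
$E{\left(s \right)} = \frac{1}{116 + s}$
$\frac{1}{U{\left(112 \right)} + E{\left(\left(6 + 7\right) \left(-6\right) \right)}} = \frac{1}{\left(8 + 112^{2} - 2016\right) + \frac{1}{116 + \left(6 + 7\right) \left(-6\right)}} = \frac{1}{\left(8 + 12544 - 2016\right) + \frac{1}{116 + 13 \left(-6\right)}} = \frac{1}{10536 + \frac{1}{116 - 78}} = \frac{1}{10536 + \frac{1}{38}} = \frac{1}{\frac{400369}{38}} = \frac{38}{400369}$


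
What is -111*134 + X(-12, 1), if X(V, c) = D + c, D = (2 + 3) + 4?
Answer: -14864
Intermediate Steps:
D = 9 (D = 5 + 4 = 9)
X(V, c) = 9 + c
-111*134 + X(-12, 1) = -111*134 + (9 + 1) = -14874 + 10 = -14864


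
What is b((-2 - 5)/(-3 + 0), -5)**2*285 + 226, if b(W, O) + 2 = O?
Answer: 14191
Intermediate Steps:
b(W, O) = -2 + O
b((-2 - 5)/(-3 + 0), -5)**2*285 + 226 = (-2 - 5)**2*285 + 226 = (-7)**2*285 + 226 = 49*285 + 226 = 13965 + 226 = 14191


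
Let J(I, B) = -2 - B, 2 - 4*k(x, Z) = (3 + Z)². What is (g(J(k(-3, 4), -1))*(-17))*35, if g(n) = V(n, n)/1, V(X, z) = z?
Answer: 595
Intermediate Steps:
k(x, Z) = ½ - (3 + Z)²/4
g(n) = n (g(n) = n/1 = n*1 = n)
(g(J(k(-3, 4), -1))*(-17))*35 = ((-2 - 1*(-1))*(-17))*35 = ((-2 + 1)*(-17))*35 = -1*(-17)*35 = 17*35 = 595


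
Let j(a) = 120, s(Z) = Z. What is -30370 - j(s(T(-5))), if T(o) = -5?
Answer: -30490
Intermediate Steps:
-30370 - j(s(T(-5))) = -30370 - 1*120 = -30370 - 120 = -30490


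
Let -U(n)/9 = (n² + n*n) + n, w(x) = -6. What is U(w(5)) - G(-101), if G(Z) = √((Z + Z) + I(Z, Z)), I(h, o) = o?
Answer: -594 - I*√303 ≈ -594.0 - 17.407*I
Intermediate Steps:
U(n) = -18*n² - 9*n (U(n) = -9*((n² + n*n) + n) = -9*((n² + n²) + n) = -9*(2*n² + n) = -9*(n + 2*n²) = -18*n² - 9*n)
G(Z) = √3*√Z (G(Z) = √((Z + Z) + Z) = √(2*Z + Z) = √(3*Z) = √3*√Z)
U(w(5)) - G(-101) = -9*(-6)*(1 + 2*(-6)) - √3*√(-101) = -9*(-6)*(1 - 12) - √3*I*√101 = -9*(-6)*(-11) - I*√303 = -594 - I*√303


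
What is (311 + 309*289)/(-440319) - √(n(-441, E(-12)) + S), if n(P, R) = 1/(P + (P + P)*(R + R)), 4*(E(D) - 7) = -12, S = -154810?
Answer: -89612/440319 - I*√19730379707/357 ≈ -0.20352 - 393.46*I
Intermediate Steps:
E(D) = 4 (E(D) = 7 + (¼)*(-12) = 7 - 3 = 4)
n(P, R) = 1/(P + 4*P*R) (n(P, R) = 1/(P + (2*P)*(2*R)) = 1/(P + 4*P*R))
(311 + 309*289)/(-440319) - √(n(-441, E(-12)) + S) = (311 + 309*289)/(-440319) - √(1/((-441)*(1 + 4*4)) - 154810) = (311 + 89301)*(-1/440319) - √(-1/(441*(1 + 16)) - 154810) = 89612*(-1/440319) - √(-1/441/17 - 154810) = -89612/440319 - √(-1/441*1/17 - 154810) = -89612/440319 - √(-1/7497 - 154810) = -89612/440319 - √(-1160610571/7497) = -89612/440319 - I*√19730379707/357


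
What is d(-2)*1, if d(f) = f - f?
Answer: 0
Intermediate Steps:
d(f) = 0
d(-2)*1 = 0*1 = 0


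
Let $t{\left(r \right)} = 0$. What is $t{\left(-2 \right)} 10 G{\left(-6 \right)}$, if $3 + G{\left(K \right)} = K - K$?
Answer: $0$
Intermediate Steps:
$G{\left(K \right)} = -3$ ($G{\left(K \right)} = -3 + \left(K - K\right) = -3 + 0 = -3$)
$t{\left(-2 \right)} 10 G{\left(-6 \right)} = 0 \cdot 10 \left(-3\right) = 0 \left(-3\right) = 0$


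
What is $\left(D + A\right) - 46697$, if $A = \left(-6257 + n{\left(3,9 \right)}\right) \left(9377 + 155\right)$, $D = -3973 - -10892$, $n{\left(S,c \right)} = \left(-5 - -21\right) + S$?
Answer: $-59500394$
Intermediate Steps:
$n{\left(S,c \right)} = 16 + S$ ($n{\left(S,c \right)} = \left(-5 + 21\right) + S = 16 + S$)
$D = 6919$ ($D = -3973 + 10892 = 6919$)
$A = -59460616$ ($A = \left(-6257 + \left(16 + 3\right)\right) \left(9377 + 155\right) = \left(-6257 + 19\right) 9532 = \left(-6238\right) 9532 = -59460616$)
$\left(D + A\right) - 46697 = \left(6919 - 59460616\right) - 46697 = -59453697 - 46697 = -59500394$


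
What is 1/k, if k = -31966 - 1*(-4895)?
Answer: -1/27071 ≈ -3.6940e-5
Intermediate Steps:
k = -27071 (k = -31966 + 4895 = -27071)
1/k = 1/(-27071) = -1/27071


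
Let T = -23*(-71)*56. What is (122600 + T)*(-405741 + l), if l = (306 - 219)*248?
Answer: -82229749920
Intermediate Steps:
l = 21576 (l = 87*248 = 21576)
T = 91448 (T = 1633*56 = 91448)
(122600 + T)*(-405741 + l) = (122600 + 91448)*(-405741 + 21576) = 214048*(-384165) = -82229749920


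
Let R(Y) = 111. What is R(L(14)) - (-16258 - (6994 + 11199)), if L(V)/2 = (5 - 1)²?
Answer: 34562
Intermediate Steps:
L(V) = 32 (L(V) = 2*(5 - 1)² = 2*4² = 2*16 = 32)
R(L(14)) - (-16258 - (6994 + 11199)) = 111 - (-16258 - (6994 + 11199)) = 111 - (-16258 - 1*18193) = 111 - (-16258 - 18193) = 111 - 1*(-34451) = 111 + 34451 = 34562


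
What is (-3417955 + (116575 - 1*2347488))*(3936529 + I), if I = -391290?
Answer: -20026587139452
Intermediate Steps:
(-3417955 + (116575 - 1*2347488))*(3936529 + I) = (-3417955 + (116575 - 1*2347488))*(3936529 - 391290) = (-3417955 + (116575 - 2347488))*3545239 = (-3417955 - 2230913)*3545239 = -5648868*3545239 = -20026587139452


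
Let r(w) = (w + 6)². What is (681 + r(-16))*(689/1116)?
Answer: 538109/1116 ≈ 482.18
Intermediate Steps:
r(w) = (6 + w)²
(681 + r(-16))*(689/1116) = (681 + (6 - 16)²)*(689/1116) = (681 + (-10)²)*(689*(1/1116)) = (681 + 100)*(689/1116) = 781*(689/1116) = 538109/1116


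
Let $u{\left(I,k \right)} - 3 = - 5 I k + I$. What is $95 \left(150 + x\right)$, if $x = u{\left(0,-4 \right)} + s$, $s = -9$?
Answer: $13680$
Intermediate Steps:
$u{\left(I,k \right)} = 3 + I - 5 I k$ ($u{\left(I,k \right)} = 3 + \left(- 5 I k + I\right) = 3 - \left(- I + 5 I k\right) = 3 + I - 5 I k$)
$x = -6$ ($x = \left(3 + 0 - 0 \left(-4\right)\right) - 9 = \left(3 + 0 + 0\right) - 9 = 3 - 9 = -6$)
$95 \left(150 + x\right) = 95 \left(150 - 6\right) = 95 \cdot 144 = 13680$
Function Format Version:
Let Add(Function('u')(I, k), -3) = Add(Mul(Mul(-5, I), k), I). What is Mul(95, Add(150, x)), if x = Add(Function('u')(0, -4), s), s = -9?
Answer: 13680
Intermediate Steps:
Function('u')(I, k) = Add(3, I, Mul(-5, I, k)) (Function('u')(I, k) = Add(3, Add(Mul(Mul(-5, I), k), I)) = Add(3, Add(Mul(-5, I, k), I)) = Add(3, Add(I, Mul(-5, I, k))) = Add(3, I, Mul(-5, I, k)))
x = -6 (x = Add(Add(3, 0, Mul(-5, 0, -4)), -9) = Add(Add(3, 0, 0), -9) = Add(3, -9) = -6)
Mul(95, Add(150, x)) = Mul(95, Add(150, -6)) = Mul(95, 144) = 13680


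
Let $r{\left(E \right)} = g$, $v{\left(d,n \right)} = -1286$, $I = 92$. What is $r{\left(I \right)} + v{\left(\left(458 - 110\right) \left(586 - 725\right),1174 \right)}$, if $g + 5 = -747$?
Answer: $-2038$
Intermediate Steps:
$g = -752$ ($g = -5 - 747 = -752$)
$r{\left(E \right)} = -752$
$r{\left(I \right)} + v{\left(\left(458 - 110\right) \left(586 - 725\right),1174 \right)} = -752 - 1286 = -2038$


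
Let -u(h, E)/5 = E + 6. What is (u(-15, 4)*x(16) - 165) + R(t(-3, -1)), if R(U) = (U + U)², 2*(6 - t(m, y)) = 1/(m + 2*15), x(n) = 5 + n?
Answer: -781406/729 ≈ -1071.9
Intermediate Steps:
u(h, E) = -30 - 5*E (u(h, E) = -5*(E + 6) = -5*(6 + E) = -30 - 5*E)
t(m, y) = 6 - 1/(2*(30 + m)) (t(m, y) = 6 - 1/(2*(m + 2*15)) = 6 - 1/(2*(m + 30)) = 6 - 1/(2*(30 + m)))
R(U) = 4*U² (R(U) = (2*U)² = 4*U²)
(u(-15, 4)*x(16) - 165) + R(t(-3, -1)) = ((-30 - 5*4)*(5 + 16) - 165) + 4*((359 + 12*(-3))/(2*(30 - 3)))² = ((-30 - 20)*21 - 165) + 4*((½)*(359 - 36)/27)² = (-50*21 - 165) + 4*((½)*(1/27)*323)² = (-1050 - 165) + 4*(323/54)² = -1215 + 4*(104329/2916) = -1215 + 104329/729 = -781406/729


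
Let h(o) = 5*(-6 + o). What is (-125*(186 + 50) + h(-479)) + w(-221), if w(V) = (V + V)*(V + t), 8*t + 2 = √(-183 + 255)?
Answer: 131735/2 - 663*√2/2 ≈ 65399.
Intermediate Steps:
t = -¼ + 3*√2/4 (t = -¼ + √(-183 + 255)/8 = -¼ + √72/8 = -¼ + (6*√2)/8 = -¼ + 3*√2/4 ≈ 0.81066)
h(o) = -30 + 5*o
w(V) = 2*V*(-¼ + V + 3*√2/4) (w(V) = (V + V)*(V + (-¼ + 3*√2/4)) = (2*V)*(-¼ + V + 3*√2/4) = 2*V*(-¼ + V + 3*√2/4))
(-125*(186 + 50) + h(-479)) + w(-221) = (-125*(186 + 50) + (-30 + 5*(-479))) + (½)*(-221)*(-1 + 3*√2 + 4*(-221)) = (-125*236 + (-30 - 2395)) + (½)*(-221)*(-1 + 3*√2 - 884) = (-29500 - 2425) + (½)*(-221)*(-885 + 3*√2) = -31925 + (195585/2 - 663*√2/2) = 131735/2 - 663*√2/2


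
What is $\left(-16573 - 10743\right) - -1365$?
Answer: $-25951$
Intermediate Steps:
$\left(-16573 - 10743\right) - -1365 = -27316 + \left(1380 - 15\right) = -27316 + 1365 = -25951$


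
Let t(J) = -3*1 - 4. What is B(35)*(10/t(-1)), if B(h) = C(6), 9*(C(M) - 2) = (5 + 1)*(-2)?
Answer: -20/21 ≈ -0.95238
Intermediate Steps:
C(M) = ⅔ (C(M) = 2 + ((5 + 1)*(-2))/9 = 2 + (6*(-2))/9 = 2 + (⅑)*(-12) = 2 - 4/3 = ⅔)
B(h) = ⅔
t(J) = -7 (t(J) = -3 - 4 = -7)
B(35)*(10/t(-1)) = 2*(10/(-7))/3 = 2*(10*(-⅐))/3 = (⅔)*(-10/7) = -20/21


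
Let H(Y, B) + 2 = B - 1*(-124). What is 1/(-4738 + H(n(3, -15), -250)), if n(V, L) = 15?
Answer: -1/4866 ≈ -0.00020551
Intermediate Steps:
H(Y, B) = 122 + B (H(Y, B) = -2 + (B - 1*(-124)) = -2 + (B + 124) = -2 + (124 + B) = 122 + B)
1/(-4738 + H(n(3, -15), -250)) = 1/(-4738 + (122 - 250)) = 1/(-4738 - 128) = 1/(-4866) = -1/4866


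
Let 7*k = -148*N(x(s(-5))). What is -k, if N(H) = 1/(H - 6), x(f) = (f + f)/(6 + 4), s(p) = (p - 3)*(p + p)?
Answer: 74/35 ≈ 2.1143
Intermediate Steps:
s(p) = 2*p*(-3 + p) (s(p) = (-3 + p)*(2*p) = 2*p*(-3 + p))
x(f) = f/5 (x(f) = (2*f)/10 = (2*f)*(⅒) = f/5)
N(H) = 1/(-6 + H)
k = -74/35 (k = (-148/(-6 + (2*(-5)*(-3 - 5))/5))/7 = (-148/(-6 + (2*(-5)*(-8))/5))/7 = (-148/(-6 + (⅕)*80))/7 = (-148/(-6 + 16))/7 = (-148/10)/7 = (-148*⅒)/7 = (⅐)*(-74/5) = -74/35 ≈ -2.1143)
-k = -1*(-74/35) = 74/35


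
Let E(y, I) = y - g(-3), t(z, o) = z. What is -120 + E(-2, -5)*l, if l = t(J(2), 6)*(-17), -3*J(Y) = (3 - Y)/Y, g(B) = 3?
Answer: -805/6 ≈ -134.17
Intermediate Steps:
J(Y) = -(3 - Y)/(3*Y)
E(y, I) = -3 + y (E(y, I) = y - 1*3 = y - 3 = -3 + y)
l = 17/6 (l = ((⅓)*(-3 + 2)/2)*(-17) = ((⅓)*(½)*(-1))*(-17) = -⅙*(-17) = 17/6 ≈ 2.8333)
-120 + E(-2, -5)*l = -120 + (-3 - 2)*(17/6) = -120 - 5*17/6 = -120 - 85/6 = -805/6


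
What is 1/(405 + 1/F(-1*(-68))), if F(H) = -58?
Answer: 58/23489 ≈ 0.0024692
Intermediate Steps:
1/(405 + 1/F(-1*(-68))) = 1/(405 + 1/(-58)) = 1/(405 - 1/58) = 1/(23489/58) = 58/23489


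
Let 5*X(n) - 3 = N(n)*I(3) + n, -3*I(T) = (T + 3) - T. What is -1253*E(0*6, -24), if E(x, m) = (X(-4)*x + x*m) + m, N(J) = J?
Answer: 30072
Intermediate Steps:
I(T) = -1 (I(T) = -((T + 3) - T)/3 = -((3 + T) - T)/3 = -⅓*3 = -1)
X(n) = ⅗ (X(n) = ⅗ + (n*(-1) + n)/5 = ⅗ + (-n + n)/5 = ⅗ + (⅕)*0 = ⅗ + 0 = ⅗)
E(x, m) = m + 3*x/5 + m*x (E(x, m) = (3*x/5 + x*m) + m = (3*x/5 + m*x) + m = m + 3*x/5 + m*x)
-1253*E(0*6, -24) = -1253*(-24 + 3*(0*6)/5 - 0*6) = -1253*(-24 + (⅗)*0 - 24*0) = -1253*(-24 + 0 + 0) = -1253*(-24) = 30072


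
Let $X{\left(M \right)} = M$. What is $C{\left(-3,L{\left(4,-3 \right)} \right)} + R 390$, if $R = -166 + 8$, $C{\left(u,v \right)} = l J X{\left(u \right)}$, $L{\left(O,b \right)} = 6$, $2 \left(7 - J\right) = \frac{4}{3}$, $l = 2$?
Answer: $-61658$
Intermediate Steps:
$J = \frac{19}{3}$ ($J = 7 - \frac{4 \cdot \frac{1}{3}}{2} = 7 - \frac{2}{3} = \frac{19}{3} \approx 6.3333$)
$C{\left(u,v \right)} = \frac{38 u}{3}$ ($C{\left(u,v \right)} = 2 \cdot \frac{19}{3} u = \frac{38 u}{3}$)
$R = -158$
$C{\left(-3,L{\left(4,-3 \right)} \right)} + R 390 = \frac{38}{3} \left(-3\right) - 61620 = -38 - 61620 = -61658$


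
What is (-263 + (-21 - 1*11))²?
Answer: 87025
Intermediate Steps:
(-263 + (-21 - 1*11))² = (-263 + (-21 - 11))² = (-263 - 32)² = (-295)² = 87025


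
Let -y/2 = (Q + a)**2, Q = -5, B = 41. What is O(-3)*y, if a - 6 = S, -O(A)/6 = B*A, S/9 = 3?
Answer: -1157184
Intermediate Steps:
S = 27 (S = 9*3 = 27)
O(A) = -246*A
a = 33 (a = 6 + 27 = 33)
y = -1568 (y = -2*(-5 + 33)**2 = -2*28**2 = -2*784 = -1568)
O(-3)*y = -246*(-3)*(-1568) = 738*(-1568) = -1157184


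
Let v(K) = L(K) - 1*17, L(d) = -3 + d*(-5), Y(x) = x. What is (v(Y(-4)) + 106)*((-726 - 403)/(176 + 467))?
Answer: -119674/643 ≈ -186.12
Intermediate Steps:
L(d) = -3 - 5*d
v(K) = -20 - 5*K (v(K) = (-3 - 5*K) - 1*17 = (-3 - 5*K) - 17 = -20 - 5*K)
(v(Y(-4)) + 106)*((-726 - 403)/(176 + 467)) = ((-20 - 5*(-4)) + 106)*((-726 - 403)/(176 + 467)) = ((-20 + 20) + 106)*(-1129/643) = (0 + 106)*(-1129*1/643) = 106*(-1129/643) = -119674/643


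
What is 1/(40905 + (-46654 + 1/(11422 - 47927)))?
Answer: -36505/209867246 ≈ -0.00017394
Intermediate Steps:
1/(40905 + (-46654 + 1/(11422 - 47927))) = 1/(40905 + (-46654 + 1/(-36505))) = 1/(40905 + (-46654 - 1/36505)) = 1/(40905 - 1703104271/36505) = 1/(-209867246/36505) = -36505/209867246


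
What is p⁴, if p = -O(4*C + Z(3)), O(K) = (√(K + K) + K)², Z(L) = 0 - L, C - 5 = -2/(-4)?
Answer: (19 + √38)⁸ ≈ 1.6080e+11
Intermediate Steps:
C = 11/2 (C = 5 - 2/(-4) = 5 - 2*(-¼) = 5 + ½ = 11/2 ≈ 5.5000)
Z(L) = -L
O(K) = (K + √2*√K)² (O(K) = (√(2*K) + K)² = (√2*√K + K)² = (K + √2*√K)²)
p = -(19 + √38)² (p = -((4*(11/2) - 1*3) + √2*√(4*(11/2) - 1*3))² = -((22 - 3) + √2*√(22 - 3))² = -(19 + √2*√19)² = -(19 + √38)² ≈ -633.25)
p⁴ = (-(19 + √38)²)⁴ = (19 + √38)⁸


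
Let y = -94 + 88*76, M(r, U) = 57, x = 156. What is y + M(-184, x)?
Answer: 6651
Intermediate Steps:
y = 6594 (y = -94 + 6688 = 6594)
y + M(-184, x) = 6594 + 57 = 6651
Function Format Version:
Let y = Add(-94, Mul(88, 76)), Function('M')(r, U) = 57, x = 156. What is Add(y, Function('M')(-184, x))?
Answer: 6651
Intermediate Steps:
y = 6594 (y = Add(-94, 6688) = 6594)
Add(y, Function('M')(-184, x)) = Add(6594, 57) = 6651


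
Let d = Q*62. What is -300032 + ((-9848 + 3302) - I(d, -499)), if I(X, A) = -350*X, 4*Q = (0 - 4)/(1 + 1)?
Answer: -317428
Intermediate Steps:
Q = -½ (Q = ((0 - 4)/(1 + 1))/4 = (-4/2)/4 = (-4*½)/4 = (¼)*(-2) = -½ ≈ -0.50000)
d = -31 (d = -½*62 = -31)
-300032 + ((-9848 + 3302) - I(d, -499)) = -300032 + ((-9848 + 3302) - (-350)*(-31)) = -300032 + (-6546 - 1*10850) = -300032 + (-6546 - 10850) = -300032 - 17396 = -317428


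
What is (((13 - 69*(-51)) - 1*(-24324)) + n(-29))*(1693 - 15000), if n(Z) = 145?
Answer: -372609307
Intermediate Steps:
(((13 - 69*(-51)) - 1*(-24324)) + n(-29))*(1693 - 15000) = (((13 - 69*(-51)) - 1*(-24324)) + 145)*(1693 - 15000) = (((13 + 3519) + 24324) + 145)*(-13307) = ((3532 + 24324) + 145)*(-13307) = (27856 + 145)*(-13307) = 28001*(-13307) = -372609307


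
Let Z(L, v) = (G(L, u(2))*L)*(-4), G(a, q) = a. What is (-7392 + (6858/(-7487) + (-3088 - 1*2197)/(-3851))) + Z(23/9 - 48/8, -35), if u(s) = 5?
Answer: -17373245356855/2335427397 ≈ -7439.0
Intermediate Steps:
Z(L, v) = -4*L**2 (Z(L, v) = (L*L)*(-4) = L**2*(-4) = -4*L**2)
(-7392 + (6858/(-7487) + (-3088 - 1*2197)/(-3851))) + Z(23/9 - 48/8, -35) = (-7392 + (6858/(-7487) + (-3088 - 1*2197)/(-3851))) - 4*(23/9 - 48/8)**2 = (-7392 + (6858*(-1/7487) + (-3088 - 2197)*(-1/3851))) - 4*(23*(1/9) - 48*1/8)**2 = (-7392 + (-6858/7487 - 5285*(-1/3851))) - 4*(23/9 - 6)**2 = (-7392 + (-6858/7487 + 5285/3851)) - 4*(-31/9)**2 = (-7392 + 13158637/28832437) - 4*961/81 = -213116215667/28832437 - 3844/81 = -17373245356855/2335427397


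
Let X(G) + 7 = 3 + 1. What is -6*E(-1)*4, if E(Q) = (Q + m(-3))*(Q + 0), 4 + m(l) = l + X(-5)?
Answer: -264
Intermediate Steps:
X(G) = -3 (X(G) = -7 + (3 + 1) = -7 + 4 = -3)
m(l) = -7 + l (m(l) = -4 + (l - 3) = -4 + (-3 + l) = -7 + l)
E(Q) = Q*(-10 + Q) (E(Q) = (Q + (-7 - 3))*(Q + 0) = (Q - 10)*Q = (-10 + Q)*Q = Q*(-10 + Q))
-6*E(-1)*4 = -(-6)*(-10 - 1)*4 = -(-6)*(-11)*4 = -6*11*4 = -66*4 = -264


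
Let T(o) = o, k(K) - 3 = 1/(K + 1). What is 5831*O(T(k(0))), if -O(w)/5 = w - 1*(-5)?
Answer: -262395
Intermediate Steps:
k(K) = 3 + 1/(1 + K) (k(K) = 3 + 1/(K + 1) = 3 + 1/(1 + K))
O(w) = -25 - 5*w (O(w) = -5*(w - 1*(-5)) = -5*(w + 5) = -5*(5 + w) = -25 - 5*w)
5831*O(T(k(0))) = 5831*(-25 - 5*(4 + 3*0)/(1 + 0)) = 5831*(-25 - 5*(4 + 0)/1) = 5831*(-25 - 5*4) = 5831*(-25 - 20) = 5831*(-45) = -262395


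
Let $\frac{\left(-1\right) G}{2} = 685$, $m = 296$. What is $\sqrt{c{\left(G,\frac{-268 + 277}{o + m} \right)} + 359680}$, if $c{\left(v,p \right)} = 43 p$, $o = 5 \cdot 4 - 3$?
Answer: $\frac{\sqrt{35237611051}}{313} \approx 599.73$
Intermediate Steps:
$G = -1370$ ($G = \left(-2\right) 685 = -1370$)
$o = 17$ ($o = 20 - 3 = 17$)
$\sqrt{c{\left(G,\frac{-268 + 277}{o + m} \right)} + 359680} = \sqrt{43 \frac{-268 + 277}{17 + 296} + 359680} = \sqrt{43 \cdot \frac{9}{313} + 359680} = \sqrt{\frac{387}{313} + 359680} = \sqrt{\frac{112580227}{313}} = \frac{\sqrt{35237611051}}{313}$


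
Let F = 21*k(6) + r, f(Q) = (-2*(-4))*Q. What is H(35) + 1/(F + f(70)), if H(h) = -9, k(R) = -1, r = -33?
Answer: -4553/506 ≈ -8.9980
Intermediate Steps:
f(Q) = 8*Q
F = -54 (F = 21*(-1) - 33 = -21 - 33 = -54)
H(35) + 1/(F + f(70)) = -9 + 1/(-54 + 8*70) = -9 + 1/(-54 + 560) = -9 + 1/506 = -4553/506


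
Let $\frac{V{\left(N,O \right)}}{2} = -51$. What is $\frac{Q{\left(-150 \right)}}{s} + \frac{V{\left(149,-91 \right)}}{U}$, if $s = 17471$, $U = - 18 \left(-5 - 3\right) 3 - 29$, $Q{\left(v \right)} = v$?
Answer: $- \frac{1842492}{7040813} \approx -0.26169$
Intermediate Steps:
$V{\left(N,O \right)} = -102$ ($V{\left(N,O \right)} = 2 \left(-51\right) = -102$)
$U = 403$ ($U = - 18 \left(\left(-8\right) 3\right) - 29 = \left(-18\right) \left(-24\right) - 29 = 432 - 29 = 403$)
$\frac{Q{\left(-150 \right)}}{s} + \frac{V{\left(149,-91 \right)}}{U} = - \frac{150}{17471} - \frac{102}{403} = - \frac{1842492}{7040813}$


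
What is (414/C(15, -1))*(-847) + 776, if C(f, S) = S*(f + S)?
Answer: 25823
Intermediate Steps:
C(f, S) = S*(S + f)
(414/C(15, -1))*(-847) + 776 = (414/((-(-1 + 15))))*(-847) + 776 = (414/((-1*14)))*(-847) + 776 = (414/(-14))*(-847) + 776 = (414*(-1/14))*(-847) + 776 = -207/7*(-847) + 776 = 25047 + 776 = 25823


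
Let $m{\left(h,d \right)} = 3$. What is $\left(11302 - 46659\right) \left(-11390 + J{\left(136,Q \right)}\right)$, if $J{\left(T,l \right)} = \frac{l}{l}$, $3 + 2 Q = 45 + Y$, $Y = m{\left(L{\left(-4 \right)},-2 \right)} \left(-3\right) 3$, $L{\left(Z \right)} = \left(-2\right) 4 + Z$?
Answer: $402680873$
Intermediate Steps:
$L{\left(Z \right)} = -8 + Z$
$Y = -27$ ($Y = 3 \left(-3\right) 3 = \left(-9\right) 3 = -27$)
$Q = \frac{15}{2}$ ($Q = - \frac{3}{2} + \frac{45 - 27}{2} = - \frac{3}{2} + \frac{1}{2} \cdot 18 = - \frac{3}{2} + 9 = \frac{15}{2} \approx 7.5$)
$J{\left(T,l \right)} = 1$
$\left(11302 - 46659\right) \left(-11390 + J{\left(136,Q \right)}\right) = \left(11302 - 46659\right) \left(-11390 + 1\right) = \left(-35357\right) \left(-11389\right) = 402680873$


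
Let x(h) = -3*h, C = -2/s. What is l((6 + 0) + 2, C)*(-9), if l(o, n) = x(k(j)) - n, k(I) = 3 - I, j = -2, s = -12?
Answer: 273/2 ≈ 136.50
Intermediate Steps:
C = ⅙ (C = -2/(-12) = -2*(-1/12) = ⅙ ≈ 0.16667)
l(o, n) = -15 - n (l(o, n) = -3*(3 - 1*(-2)) - n = -3*(3 + 2) - n = -3*5 - n = -15 - n)
l((6 + 0) + 2, C)*(-9) = (-15 - 1*⅙)*(-9) = (-15 - ⅙)*(-9) = -91/6*(-9) = 273/2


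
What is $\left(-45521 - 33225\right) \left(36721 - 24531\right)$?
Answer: $-959913740$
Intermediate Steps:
$\left(-45521 - 33225\right) \left(36721 - 24531\right) = \left(-78746\right) 12190 = -959913740$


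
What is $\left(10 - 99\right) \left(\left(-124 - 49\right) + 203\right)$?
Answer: $-2670$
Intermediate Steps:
$\left(10 - 99\right) \left(\left(-124 - 49\right) + 203\right) = - 89 \left(-173 + 203\right) = \left(-89\right) 30 = -2670$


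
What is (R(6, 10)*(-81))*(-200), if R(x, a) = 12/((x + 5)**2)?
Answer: 194400/121 ≈ 1606.6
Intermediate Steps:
R(x, a) = 12/(5 + x)**2 (R(x, a) = 12/((5 + x)**2) = 12/(5 + x)**2)
(R(6, 10)*(-81))*(-200) = ((12/(5 + 6)**2)*(-81))*(-200) = ((12/11**2)*(-81))*(-200) = ((12*(1/121))*(-81))*(-200) = ((12/121)*(-81))*(-200) = -972/121*(-200) = 194400/121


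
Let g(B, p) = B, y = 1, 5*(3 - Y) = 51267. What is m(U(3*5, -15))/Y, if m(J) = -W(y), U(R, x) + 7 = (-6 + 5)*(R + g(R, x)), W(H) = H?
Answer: 5/51252 ≈ 9.7557e-5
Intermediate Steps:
Y = -51252/5 (Y = 3 - ⅕*51267 = 3 - 51267/5 = -51252/5 ≈ -10250.)
U(R, x) = -7 - 2*R (U(R, x) = -7 + (-6 + 5)*(R + R) = -7 - 2*R)
m(J) = -1 (m(J) = -1*1 = -1)
m(U(3*5, -15))/Y = -1/(-51252/5) = -1*(-5/51252) = 5/51252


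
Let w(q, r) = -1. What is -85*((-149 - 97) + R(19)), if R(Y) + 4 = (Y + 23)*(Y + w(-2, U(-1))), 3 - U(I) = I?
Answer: -43010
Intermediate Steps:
U(I) = 3 - I
R(Y) = -4 + (-1 + Y)*(23 + Y) (R(Y) = -4 + (Y + 23)*(Y - 1) = -4 + (23 + Y)*(-1 + Y) = -4 + (-1 + Y)*(23 + Y))
-85*((-149 - 97) + R(19)) = -85*((-149 - 97) + (-27 + 19**2 + 22*19)) = -85*(-246 + (-27 + 361 + 418)) = -85*(-246 + 752) = -85*506 = -43010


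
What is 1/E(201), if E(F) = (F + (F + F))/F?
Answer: 1/3 ≈ 0.33333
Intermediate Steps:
E(F) = 3 (E(F) = (F + 2*F)/F = (3*F)/F = 3)
1/E(201) = 1/3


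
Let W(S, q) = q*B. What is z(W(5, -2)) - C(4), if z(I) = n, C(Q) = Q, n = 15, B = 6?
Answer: 11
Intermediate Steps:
W(S, q) = 6*q (W(S, q) = q*6 = 6*q)
z(I) = 15
z(W(5, -2)) - C(4) = 15 - 1*4 = 15 - 4 = 11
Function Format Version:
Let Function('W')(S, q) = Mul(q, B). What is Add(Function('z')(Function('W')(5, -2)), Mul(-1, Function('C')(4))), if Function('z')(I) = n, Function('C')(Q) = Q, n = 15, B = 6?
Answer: 11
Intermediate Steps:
Function('W')(S, q) = Mul(6, q) (Function('W')(S, q) = Mul(q, 6) = Mul(6, q))
Function('z')(I) = 15
Add(Function('z')(Function('W')(5, -2)), Mul(-1, Function('C')(4))) = Add(15, Mul(-1, 4)) = Add(15, -4) = 11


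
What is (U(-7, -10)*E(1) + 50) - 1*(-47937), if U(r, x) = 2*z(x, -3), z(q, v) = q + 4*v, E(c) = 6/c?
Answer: 47723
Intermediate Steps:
U(r, x) = -24 + 2*x (U(r, x) = 2*(x + 4*(-3)) = 2*(x - 12) = 2*(-12 + x) = -24 + 2*x)
(U(-7, -10)*E(1) + 50) - 1*(-47937) = ((-24 + 2*(-10))*(6/1) + 50) - 1*(-47937) = ((-24 - 20)*(6*1) + 50) + 47937 = (-44*6 + 50) + 47937 = (-264 + 50) + 47937 = -214 + 47937 = 47723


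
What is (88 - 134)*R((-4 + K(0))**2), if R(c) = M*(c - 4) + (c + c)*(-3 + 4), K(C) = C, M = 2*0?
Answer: -1472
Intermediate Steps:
M = 0
R(c) = 2*c (R(c) = 0*(c - 4) + (c + c)*(-3 + 4) = 0*(-4 + c) + (2*c)*1 = 0 + 2*c = 2*c)
(88 - 134)*R((-4 + K(0))**2) = (88 - 134)*(2*(-4 + 0)**2) = -92*(-4)**2 = -92*16 = -46*32 = -1472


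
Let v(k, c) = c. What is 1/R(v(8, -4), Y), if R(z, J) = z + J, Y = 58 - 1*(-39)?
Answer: 1/93 ≈ 0.010753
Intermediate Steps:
Y = 97 (Y = 58 + 39 = 97)
R(z, J) = J + z
1/R(v(8, -4), Y) = 1/(97 - 4) = 1/93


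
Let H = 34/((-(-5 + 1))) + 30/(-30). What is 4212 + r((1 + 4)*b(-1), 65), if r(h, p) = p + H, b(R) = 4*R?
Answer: 8569/2 ≈ 4284.5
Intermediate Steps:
H = 15/2 (H = 34/((-1*(-4))) + 30*(-1/30) = 34/4 - 1 = 34*(¼) - 1 = 17/2 - 1 = 15/2 ≈ 7.5000)
r(h, p) = 15/2 + p (r(h, p) = p + 15/2 = 15/2 + p)
4212 + r((1 + 4)*b(-1), 65) = 4212 + (15/2 + 65) = 4212 + 145/2 = 8569/2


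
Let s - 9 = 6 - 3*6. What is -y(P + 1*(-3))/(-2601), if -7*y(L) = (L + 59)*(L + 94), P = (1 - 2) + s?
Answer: -1508/6069 ≈ -0.24848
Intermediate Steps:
s = -3 (s = 9 + (6 - 3*6) = 9 + (6 - 18) = 9 - 12 = -3)
P = -4 (P = (1 - 2) - 3 = -1 - 3 = -4)
y(L) = -(59 + L)*(94 + L)/7 (y(L) = -(L + 59)*(L + 94)/7 = -(59 + L)*(94 + L)/7)
-y(P + 1*(-3))/(-2601) = -(-5546/7 - 153*(-4 + 1*(-3))/7 - (-4 + 1*(-3))²/7)/(-2601) = -(-5546/7 - 153*(-4 - 3)/7 - (-4 - 3)²/7)*(-1)/2601 = -(-5546/7 - 153/7*(-7) - ⅐*(-7)²)*(-1)/2601 = -(-5546/7 + 153 - ⅐*49)*(-1)/2601 = -(-5546/7 + 153 - 7)*(-1)/2601 = -(-4524)*(-1)/(7*2601) = -1*1508/6069 = -1508/6069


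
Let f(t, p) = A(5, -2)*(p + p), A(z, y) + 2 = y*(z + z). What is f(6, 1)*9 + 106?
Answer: -290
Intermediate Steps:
A(z, y) = -2 + 2*y*z (A(z, y) = -2 + y*(z + z) = -2 + y*(2*z) = -2 + 2*y*z)
f(t, p) = -44*p (f(t, p) = (-2 + 2*(-2)*5)*(p + p) = (-2 - 20)*(2*p) = -44*p)
f(6, 1)*9 + 106 = -44*1*9 + 106 = -44*9 + 106 = -396 + 106 = -290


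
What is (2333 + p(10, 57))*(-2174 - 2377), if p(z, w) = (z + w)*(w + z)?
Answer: -31046922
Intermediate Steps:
p(z, w) = (w + z)² (p(z, w) = (w + z)*(w + z) = (w + z)²)
(2333 + p(10, 57))*(-2174 - 2377) = (2333 + (57 + 10)²)*(-2174 - 2377) = (2333 + 67²)*(-4551) = (2333 + 4489)*(-4551) = 6822*(-4551) = -31046922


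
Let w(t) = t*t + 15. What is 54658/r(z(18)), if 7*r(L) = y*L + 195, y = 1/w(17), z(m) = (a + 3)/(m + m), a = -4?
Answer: 4187240064/2134079 ≈ 1962.1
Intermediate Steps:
w(t) = 15 + t² (w(t) = t² + 15 = 15 + t²)
z(m) = -1/(2*m) (z(m) = (-4 + 3)/(m + m) = -1/(2*m))
y = 1/304 (y = 1/(15 + 17²) = 1/(15 + 289) = 1/304 ≈ 0.0032895)
r(L) = 195/7 + L/2128 (r(L) = (L/304 + 195)/7 = (195 + L/304)/7 = 195/7 + L/2128)
54658/r(z(18)) = 54658/(195/7 + (-½/18)/2128) = 54658/(195/7 + (-½*1/18)/2128) = 54658/(195/7 + (1/2128)*(-1/36)) = 54658/(195/7 - 1/76608) = 54658/(2134079/76608) = 54658*(76608/2134079) = 4187240064/2134079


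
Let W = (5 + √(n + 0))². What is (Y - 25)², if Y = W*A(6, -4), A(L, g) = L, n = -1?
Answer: 10561 + 14280*I ≈ 10561.0 + 14280.0*I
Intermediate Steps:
W = (5 + I)² (W = (5 + √(-1 + 0))² = (5 + √(-1))² = (5 + I)² ≈ 24.0 + 10.0*I)
Y = 6*(5 + I)² (Y = (5 + I)²*6 = 6*(5 + I)² ≈ 144.0 + 60.0*I)
(Y - 25)² = ((144 + 60*I) - 25)² = (119 + 60*I)²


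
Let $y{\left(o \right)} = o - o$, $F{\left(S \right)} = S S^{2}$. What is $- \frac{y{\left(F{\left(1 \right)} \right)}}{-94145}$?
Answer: $0$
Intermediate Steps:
$F{\left(S \right)} = S^{3}$
$y{\left(o \right)} = 0$
$- \frac{y{\left(F{\left(1 \right)} \right)}}{-94145} = - \frac{0}{-94145} = - \frac{0 \left(-1\right)}{94145} = \left(-1\right) 0 = 0$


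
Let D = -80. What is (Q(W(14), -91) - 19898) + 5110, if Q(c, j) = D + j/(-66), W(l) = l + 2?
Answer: -981197/66 ≈ -14867.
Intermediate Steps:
W(l) = 2 + l
Q(c, j) = -80 - j/66 (Q(c, j) = -80 + j/(-66) = -80 + j*(-1/66) = -80 - j/66)
(Q(W(14), -91) - 19898) + 5110 = ((-80 - 1/66*(-91)) - 19898) + 5110 = ((-80 + 91/66) - 19898) + 5110 = (-5189/66 - 19898) + 5110 = -1318457/66 + 5110 = -981197/66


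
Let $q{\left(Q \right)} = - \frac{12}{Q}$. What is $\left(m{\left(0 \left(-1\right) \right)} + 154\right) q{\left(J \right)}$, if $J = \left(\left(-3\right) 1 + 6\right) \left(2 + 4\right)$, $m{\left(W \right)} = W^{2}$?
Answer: $- \frac{308}{3} \approx -102.67$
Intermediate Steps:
$J = 18$ ($J = \left(-3 + 6\right) 6 = 3 \cdot 6 = 18$)
$\left(m{\left(0 \left(-1\right) \right)} + 154\right) q{\left(J \right)} = \left(\left(0 \left(-1\right)\right)^{2} + 154\right) \left(- \frac{12}{18}\right) = \left(0^{2} + 154\right) \left(\left(-12\right) \frac{1}{18}\right) = \left(0 + 154\right) \left(- \frac{2}{3}\right) = 154 \left(- \frac{2}{3}\right) = - \frac{308}{3}$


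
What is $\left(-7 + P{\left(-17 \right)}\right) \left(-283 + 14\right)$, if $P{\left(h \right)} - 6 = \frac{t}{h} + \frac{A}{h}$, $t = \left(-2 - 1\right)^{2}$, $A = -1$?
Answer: $\frac{6725}{17} \approx 395.59$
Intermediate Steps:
$t = 9$ ($t = \left(-3\right)^{2} = 9$)
$P{\left(h \right)} = 6 + \frac{8}{h}$ ($P{\left(h \right)} = 6 + \left(\frac{9}{h} - \frac{1}{h}\right) = 6 + \frac{8}{h}$)
$\left(-7 + P{\left(-17 \right)}\right) \left(-283 + 14\right) = \left(-7 + \left(6 + \frac{8}{-17}\right)\right) \left(-283 + 14\right) = \left(-7 + \left(6 + 8 \left(- \frac{1}{17}\right)\right)\right) \left(-269\right) = \left(-7 + \left(6 - \frac{8}{17}\right)\right) \left(-269\right) = \left(-7 + \frac{94}{17}\right) \left(-269\right) = \left(- \frac{25}{17}\right) \left(-269\right) = \frac{6725}{17}$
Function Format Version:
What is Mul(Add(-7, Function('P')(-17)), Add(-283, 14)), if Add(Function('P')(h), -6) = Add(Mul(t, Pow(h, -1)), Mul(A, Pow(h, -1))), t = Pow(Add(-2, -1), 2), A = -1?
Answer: Rational(6725, 17) ≈ 395.59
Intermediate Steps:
t = 9 (t = Pow(-3, 2) = 9)
Function('P')(h) = Add(6, Mul(8, Pow(h, -1))) (Function('P')(h) = Add(6, Add(Mul(9, Pow(h, -1)), Mul(-1, Pow(h, -1)))) = Add(6, Mul(8, Pow(h, -1))))
Mul(Add(-7, Function('P')(-17)), Add(-283, 14)) = Mul(Add(-7, Add(6, Mul(8, Pow(-17, -1)))), Add(-283, 14)) = Mul(Add(-7, Add(6, Mul(8, Rational(-1, 17)))), -269) = Mul(Add(-7, Add(6, Rational(-8, 17))), -269) = Mul(Add(-7, Rational(94, 17)), -269) = Mul(Rational(-25, 17), -269) = Rational(6725, 17)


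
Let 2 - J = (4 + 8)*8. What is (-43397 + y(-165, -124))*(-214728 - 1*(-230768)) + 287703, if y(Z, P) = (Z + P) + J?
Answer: -701943497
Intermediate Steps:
J = -94 (J = 2 - (4 + 8)*8 = 2 - 12*8 = 2 - 1*96 = 2 - 96 = -94)
y(Z, P) = -94 + P + Z (y(Z, P) = (Z + P) - 94 = (P + Z) - 94 = -94 + P + Z)
(-43397 + y(-165, -124))*(-214728 - 1*(-230768)) + 287703 = (-43397 + (-94 - 124 - 165))*(-214728 - 1*(-230768)) + 287703 = (-43397 - 383)*(-214728 + 230768) + 287703 = -43780*16040 + 287703 = -702231200 + 287703 = -701943497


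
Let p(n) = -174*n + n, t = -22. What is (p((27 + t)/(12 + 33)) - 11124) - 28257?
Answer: -354602/9 ≈ -39400.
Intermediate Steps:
p(n) = -173*n
(p((27 + t)/(12 + 33)) - 11124) - 28257 = (-173*(27 - 22)/(12 + 33) - 11124) - 28257 = (-865/45 - 11124) - 28257 = (-173*⅑ - 11124) - 28257 = (-173/9 - 11124) - 28257 = -100289/9 - 28257 = -354602/9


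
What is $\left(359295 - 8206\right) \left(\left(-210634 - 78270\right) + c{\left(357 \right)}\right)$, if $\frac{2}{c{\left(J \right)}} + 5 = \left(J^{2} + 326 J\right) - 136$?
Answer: $- \frac{12358862199730231}{121845} \approx -1.0143 \cdot 10^{11}$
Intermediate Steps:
$c{\left(J \right)} = \frac{2}{-141 + J^{2} + 326 J}$ ($c{\left(J \right)} = \frac{2}{-5 - \left(136 - J^{2} - 326 J\right)} = \frac{2}{-5 + \left(-136 + J^{2} + 326 J\right)} = \frac{2}{-141 + J^{2} + 326 J}$)
$\left(359295 - 8206\right) \left(\left(-210634 - 78270\right) + c{\left(357 \right)}\right) = \left(359295 - 8206\right) \left(\left(-210634 - 78270\right) + \frac{2}{-141 + 357^{2} + 326 \cdot 357}\right) = 351089 \left(-288904 + \frac{2}{-141 + 127449 + 116382}\right) = 351089 \left(-288904 + \frac{2}{243690}\right) = 351089 \left(-288904 + 2 \cdot \frac{1}{243690}\right) = 351089 \left(-288904 + \frac{1}{121845}\right) = 351089 \left(- \frac{35201507879}{121845}\right) = - \frac{12358862199730231}{121845}$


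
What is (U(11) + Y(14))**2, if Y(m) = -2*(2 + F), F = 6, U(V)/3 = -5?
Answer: 961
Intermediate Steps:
U(V) = -15 (U(V) = 3*(-5) = -15)
Y(m) = -16 (Y(m) = -2*(2 + 6) = -2*8 = -16)
(U(11) + Y(14))**2 = (-15 - 16)**2 = (-31)**2 = 961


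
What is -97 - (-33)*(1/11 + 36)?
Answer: 1094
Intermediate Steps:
-97 - (-33)*(1/11 + 36) = -97 - (-33)*397/11 = -97 - 1*(-1191) = -97 + 1191 = 1094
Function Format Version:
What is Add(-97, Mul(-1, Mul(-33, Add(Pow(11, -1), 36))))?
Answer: 1094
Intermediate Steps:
Add(-97, Mul(-1, Mul(-33, Add(Pow(11, -1), 36)))) = Add(-97, Mul(-1, Mul(-33, Add(Rational(1, 11), 36)))) = Add(-97, Mul(-1, Mul(-33, Rational(397, 11)))) = Add(-97, Mul(-1, -1191)) = Add(-97, 1191) = 1094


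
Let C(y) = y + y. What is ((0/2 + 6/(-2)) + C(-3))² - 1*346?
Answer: -265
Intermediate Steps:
C(y) = 2*y
((0/2 + 6/(-2)) + C(-3))² - 1*346 = ((0/2 + 6/(-2)) + 2*(-3))² - 1*346 = ((0*(½) + 6*(-½)) - 6)² - 346 = ((0 - 3) - 6)² - 346 = (-3 - 6)² - 346 = (-9)² - 346 = 81 - 346 = -265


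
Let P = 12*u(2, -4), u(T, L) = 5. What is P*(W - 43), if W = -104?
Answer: -8820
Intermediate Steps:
P = 60 (P = 12*5 = 60)
P*(W - 43) = 60*(-104 - 43) = 60*(-147) = -8820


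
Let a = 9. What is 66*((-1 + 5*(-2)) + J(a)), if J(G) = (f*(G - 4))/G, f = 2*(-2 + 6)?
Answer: -1298/3 ≈ -432.67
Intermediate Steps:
f = 8 (f = 2*4 = 8)
J(G) = (-32 + 8*G)/G (J(G) = (8*(G - 4))/G = (8*(-4 + G))/G = (-32 + 8*G)/G)
66*((-1 + 5*(-2)) + J(a)) = 66*((-1 + 5*(-2)) + (8 - 32/9)) = 66*((-1 - 10) + (8 - 32*⅑)) = 66*(-11 + (8 - 32/9)) = 66*(-11 + 40/9) = 66*(-59/9) = -1298/3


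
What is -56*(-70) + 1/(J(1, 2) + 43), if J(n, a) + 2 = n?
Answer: 164641/42 ≈ 3920.0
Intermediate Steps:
J(n, a) = -2 + n
-56*(-70) + 1/(J(1, 2) + 43) = -56*(-70) + 1/((-2 + 1) + 43) = 3920 + 1/(-1 + 43) = 3920 + 1/42 = 164641/42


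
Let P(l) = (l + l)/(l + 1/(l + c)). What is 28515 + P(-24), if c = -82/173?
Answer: 2902716567/101789 ≈ 28517.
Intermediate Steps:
c = -82/173 (c = -82*1/173 = -82/173 ≈ -0.47399)
P(l) = 2*l/(l + 1/(-82/173 + l)) (P(l) = (l + l)/(l + 1/(l - 82/173)) = (2*l)/(l + 1/(-82/173 + l)) = 2*l/(l + 1/(-82/173 + l)))
28515 + P(-24) = 28515 + 2*(-24)*(-82 + 173*(-24))/(173 - 82*(-24) + 173*(-24)²) = 28515 + 2*(-24)*(-82 - 4152)/(173 + 1968 + 173*576) = 28515 + 2*(-24)*(-4234)/(173 + 1968 + 99648) = 28515 + 2*(-24)*(-4234)/101789 = 28515 + 2*(-24)*(1/101789)*(-4234) = 28515 + 203232/101789 = 2902716567/101789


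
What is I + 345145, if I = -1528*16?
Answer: 320697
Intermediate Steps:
I = -24448
I + 345145 = -24448 + 345145 = 320697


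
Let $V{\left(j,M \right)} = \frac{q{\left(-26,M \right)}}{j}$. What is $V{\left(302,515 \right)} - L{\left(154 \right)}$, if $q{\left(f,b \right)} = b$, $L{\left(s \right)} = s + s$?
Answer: $- \frac{92501}{302} \approx -306.29$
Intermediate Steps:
$L{\left(s \right)} = 2 s$
$V{\left(j,M \right)} = \frac{M}{j}$
$V{\left(302,515 \right)} - L{\left(154 \right)} = \frac{515}{302} - 2 \cdot 154 = 515 \cdot \frac{1}{302} - 308 = \frac{515}{302} - 308 = - \frac{92501}{302}$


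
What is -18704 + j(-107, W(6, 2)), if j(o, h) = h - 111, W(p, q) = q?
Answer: -18813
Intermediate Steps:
j(o, h) = -111 + h
-18704 + j(-107, W(6, 2)) = -18704 + (-111 + 2) = -18704 - 109 = -18813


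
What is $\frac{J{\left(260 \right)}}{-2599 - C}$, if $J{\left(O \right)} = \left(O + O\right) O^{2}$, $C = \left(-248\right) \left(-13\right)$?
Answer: $- \frac{35152000}{5823} \approx -6036.8$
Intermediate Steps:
$C = 3224$
$J{\left(O \right)} = 2 O^{3}$ ($J{\left(O \right)} = 2 O O^{2} = 2 O^{3}$)
$\frac{J{\left(260 \right)}}{-2599 - C} = \frac{2 \cdot 260^{3}}{-2599 - 3224} = \frac{2 \cdot 17576000}{-2599 - 3224} = \frac{35152000}{-5823} = 35152000 \left(- \frac{1}{5823}\right) = - \frac{35152000}{5823}$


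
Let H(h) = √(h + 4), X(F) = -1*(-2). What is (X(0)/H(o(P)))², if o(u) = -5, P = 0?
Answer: -4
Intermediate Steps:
X(F) = 2
H(h) = √(4 + h)
(X(0)/H(o(P)))² = (2/(√(4 - 5)))² = (2/(√(-1)))² = (2/I)² = (2*(-I))² = (-2*I)² = -4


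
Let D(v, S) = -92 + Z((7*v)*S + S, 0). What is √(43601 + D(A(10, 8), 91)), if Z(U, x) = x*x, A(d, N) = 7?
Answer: √43509 ≈ 208.59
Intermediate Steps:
Z(U, x) = x²
D(v, S) = -92 (D(v, S) = -92 + 0² = -92 + 0 = -92)
√(43601 + D(A(10, 8), 91)) = √(43601 - 92) = √43509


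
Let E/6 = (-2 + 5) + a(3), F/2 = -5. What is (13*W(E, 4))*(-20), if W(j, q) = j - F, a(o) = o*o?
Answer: -21320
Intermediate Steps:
F = -10 (F = 2*(-5) = -10)
a(o) = o²
E = 72 (E = 6*((-2 + 5) + 3²) = 6*(3 + 9) = 6*12 = 72)
W(j, q) = 10 + j (W(j, q) = j - 1*(-10) = j + 10 = 10 + j)
(13*W(E, 4))*(-20) = (13*(10 + 72))*(-20) = (13*82)*(-20) = 1066*(-20) = -21320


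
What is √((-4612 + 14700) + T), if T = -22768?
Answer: 2*I*√3170 ≈ 112.61*I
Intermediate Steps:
√((-4612 + 14700) + T) = √((-4612 + 14700) - 22768) = √(10088 - 22768) = √(-12680) = 2*I*√3170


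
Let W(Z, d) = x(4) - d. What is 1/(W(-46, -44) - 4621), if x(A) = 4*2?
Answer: -1/4569 ≈ -0.00021887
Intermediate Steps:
x(A) = 8
W(Z, d) = 8 - d
1/(W(-46, -44) - 4621) = 1/((8 - 1*(-44)) - 4621) = 1/((8 + 44) - 4621) = 1/(52 - 4621) = 1/(-4569) = -1/4569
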